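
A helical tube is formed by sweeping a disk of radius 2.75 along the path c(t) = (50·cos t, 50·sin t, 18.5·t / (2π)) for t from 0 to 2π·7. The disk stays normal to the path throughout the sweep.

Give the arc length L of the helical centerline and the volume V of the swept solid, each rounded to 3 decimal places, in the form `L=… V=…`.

2πR = 2π·50 = 314.159265
per-turn = √(314.159265² + 18.5²) = √(98696.0440 + 342.25) = √99038.2940 = 314.703502
L = 7 × 314.703502 = 2202.924512
V = π·2.75² × L = 23.758294 × 2202.924512 = 52337.729196

L=2202.925 V=52337.729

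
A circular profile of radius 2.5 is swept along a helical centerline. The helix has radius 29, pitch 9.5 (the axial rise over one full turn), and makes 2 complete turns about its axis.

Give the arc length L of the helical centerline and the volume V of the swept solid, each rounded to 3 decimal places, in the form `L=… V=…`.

2πR = 2π·29 = 182.212374
per-turn = √(182.212374² + 9.5²) = √(33201.3492 + 90.25) = √33291.5992 = 182.459856
L = 2 × 182.459856 = 364.919713
V = π·2.5² × L = 19.634954 × 364.919713 = 7165.181806

L=364.920 V=7165.182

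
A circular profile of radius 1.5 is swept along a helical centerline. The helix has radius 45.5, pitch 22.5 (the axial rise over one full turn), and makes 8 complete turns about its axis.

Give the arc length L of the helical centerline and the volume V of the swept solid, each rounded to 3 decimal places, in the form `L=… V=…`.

2πR = 2π·45.5 = 285.884931
per-turn = √(285.884931² + 22.5²) = √(81730.1940 + 506.25) = √82236.4440 = 286.768973
L = 8 × 286.768973 = 2294.151786
V = π·1.5² × L = 7.068583 × 2294.151786 = 16216.403396

L=2294.152 V=16216.403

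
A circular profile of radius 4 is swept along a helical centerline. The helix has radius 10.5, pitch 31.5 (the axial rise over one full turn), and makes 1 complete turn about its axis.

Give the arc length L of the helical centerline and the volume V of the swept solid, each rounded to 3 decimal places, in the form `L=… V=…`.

L=73.108 V=3674.797

2πR = 2π·10.5 = 65.973446
per-turn = √(65.973446² + 31.5²) = √(4352.4955 + 992.25) = √5344.7455 = 73.107767
L = 1 × 73.107767 = 73.107767
V = π·4² × L = 50.265482 × 73.107767 = 3674.797161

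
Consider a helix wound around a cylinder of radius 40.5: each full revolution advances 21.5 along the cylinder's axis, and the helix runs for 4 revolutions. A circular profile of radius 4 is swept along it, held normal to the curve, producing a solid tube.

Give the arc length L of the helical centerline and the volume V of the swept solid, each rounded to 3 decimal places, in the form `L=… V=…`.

2πR = 2π·40.5 = 254.469005
per-turn = √(254.469005² + 21.5²) = √(64754.4745 + 462.25) = √65216.7245 = 255.375654
L = 4 × 255.375654 = 1021.502615
V = π·4² × L = 50.265482 × 1021.502615 = 51346.321754

L=1021.503 V=51346.322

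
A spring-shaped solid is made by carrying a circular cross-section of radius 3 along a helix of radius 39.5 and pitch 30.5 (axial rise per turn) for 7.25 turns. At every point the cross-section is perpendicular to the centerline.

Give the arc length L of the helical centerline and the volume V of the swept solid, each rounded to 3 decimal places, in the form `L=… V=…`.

2πR = 2π·39.5 = 248.185820
per-turn = √(248.185820² + 30.5²) = √(61596.2011 + 930.25) = √62526.4511 = 250.052897
L = 7.25 × 250.052897 = 1812.883500
V = π·3² × L = 28.274334 × 1812.883500 = 51258.073366

L=1812.883 V=51258.073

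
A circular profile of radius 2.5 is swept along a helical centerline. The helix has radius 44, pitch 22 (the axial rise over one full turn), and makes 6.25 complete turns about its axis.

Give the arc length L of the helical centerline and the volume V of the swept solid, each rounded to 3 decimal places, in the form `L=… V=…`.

L=1733.338 V=34034.017

2πR = 2π·44 = 276.460154
per-turn = √(276.460154² + 22²) = √(76430.2165 + 484) = √76914.2165 = 277.334124
L = 6.25 × 277.334124 = 1733.338277
V = π·2.5² × L = 19.634954 × 1733.338277 = 34034.017476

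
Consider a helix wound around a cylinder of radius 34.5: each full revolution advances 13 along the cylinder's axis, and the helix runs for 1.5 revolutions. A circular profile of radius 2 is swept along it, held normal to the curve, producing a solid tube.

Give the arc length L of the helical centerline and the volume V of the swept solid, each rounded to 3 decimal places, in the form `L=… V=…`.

2πR = 2π·34.5 = 216.769893
per-turn = √(216.769893² + 13²) = √(46989.1866 + 169) = √47158.1866 = 217.159358
L = 1.5 × 217.159358 = 325.739036
V = π·2² × L = 12.566371 × 325.739036 = 4093.357453

L=325.739 V=4093.357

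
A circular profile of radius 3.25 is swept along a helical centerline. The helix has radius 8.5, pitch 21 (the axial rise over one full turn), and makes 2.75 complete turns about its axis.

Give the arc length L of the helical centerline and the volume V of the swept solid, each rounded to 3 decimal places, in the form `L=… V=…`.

2πR = 2π·8.5 = 53.407075
per-turn = √(53.407075² + 21²) = √(2852.3157 + 441) = √3293.3157 = 57.387417
L = 2.75 × 57.387417 = 157.815398
V = π·3.25² × L = 33.183072 × 157.815398 = 5236.799770

L=157.815 V=5236.800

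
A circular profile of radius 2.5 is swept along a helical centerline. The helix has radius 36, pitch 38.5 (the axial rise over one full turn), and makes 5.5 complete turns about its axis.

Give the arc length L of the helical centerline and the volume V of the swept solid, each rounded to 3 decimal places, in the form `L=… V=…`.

L=1261.963 V=24778.580

2πR = 2π·36 = 226.194671
per-turn = √(226.194671² + 38.5²) = √(51164.0292 + 1482.25) = √52646.2792 = 229.447770
L = 5.5 × 229.447770 = 1261.962736
V = π·2.5² × L = 19.634954 × 1261.962736 = 24778.580372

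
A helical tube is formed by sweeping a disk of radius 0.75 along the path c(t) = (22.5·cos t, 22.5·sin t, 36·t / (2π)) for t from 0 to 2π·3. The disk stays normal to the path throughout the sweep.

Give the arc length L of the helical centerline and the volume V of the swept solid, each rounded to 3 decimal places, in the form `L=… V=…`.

2πR = 2π·22.5 = 141.371669
per-turn = √(141.371669² + 36²) = √(19985.9489 + 1296) = √21281.9489 = 145.883340
L = 3 × 145.883340 = 437.650020
V = π·0.75² × L = 1.767146 × 437.650020 = 773.391425

L=437.650 V=773.391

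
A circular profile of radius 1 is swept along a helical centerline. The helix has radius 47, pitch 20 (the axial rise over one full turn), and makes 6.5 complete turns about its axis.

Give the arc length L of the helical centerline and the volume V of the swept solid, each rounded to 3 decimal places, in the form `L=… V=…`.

2πR = 2π·47 = 295.309709
per-turn = √(295.309709² + 20²) = √(87207.8245 + 400) = √87607.8245 = 295.986190
L = 6.5 × 295.986190 = 1923.910233
V = π·1² × L = 3.141593 × 1923.910233 = 6044.142254

L=1923.910 V=6044.142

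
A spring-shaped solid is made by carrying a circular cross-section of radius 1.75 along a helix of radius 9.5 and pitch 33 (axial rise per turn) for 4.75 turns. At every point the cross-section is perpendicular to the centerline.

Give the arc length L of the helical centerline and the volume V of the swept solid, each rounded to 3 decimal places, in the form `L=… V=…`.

2πR = 2π·9.5 = 59.690260
per-turn = √(59.690260² + 33²) = √(3562.9272 + 1089) = √4651.9272 = 68.205038
L = 4.75 × 68.205038 = 323.973930
V = π·1.75² × L = 9.621128 × 323.973930 = 3116.994486

L=323.974 V=3116.994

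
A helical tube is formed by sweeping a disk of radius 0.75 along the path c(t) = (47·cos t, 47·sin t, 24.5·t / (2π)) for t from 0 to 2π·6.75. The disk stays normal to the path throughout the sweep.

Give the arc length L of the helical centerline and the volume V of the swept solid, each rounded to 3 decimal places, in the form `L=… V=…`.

L=2000.189 V=3534.625

2πR = 2π·47 = 295.309709
per-turn = √(295.309709² + 24.5²) = √(87207.8245 + 600.25) = √87808.0745 = 296.324273
L = 6.75 × 296.324273 = 2000.188840
V = π·0.75² × L = 1.767146 × 2000.188840 = 3534.625442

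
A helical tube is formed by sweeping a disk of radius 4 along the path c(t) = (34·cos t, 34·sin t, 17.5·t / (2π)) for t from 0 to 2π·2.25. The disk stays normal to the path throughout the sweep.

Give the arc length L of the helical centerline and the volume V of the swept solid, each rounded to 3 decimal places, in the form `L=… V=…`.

L=482.274 V=24241.722

2πR = 2π·34 = 213.628300
per-turn = √(213.628300² + 17.5²) = √(45637.0508 + 306.25) = √45943.3008 = 214.343884
L = 2.25 × 214.343884 = 482.273740
V = π·4² × L = 50.265482 × 482.273740 = 24241.722205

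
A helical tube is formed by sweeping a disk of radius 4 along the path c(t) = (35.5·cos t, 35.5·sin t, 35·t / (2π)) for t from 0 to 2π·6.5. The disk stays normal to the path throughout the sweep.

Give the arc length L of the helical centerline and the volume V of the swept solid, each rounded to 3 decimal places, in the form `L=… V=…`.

2πR = 2π·35.5 = 223.053078
per-turn = √(223.053078² + 35²) = √(49752.6758 + 1225) = √50977.6758 = 225.782364
L = 6.5 × 225.782364 = 1467.585364
V = π·4² × L = 50.265482 × 1467.585364 = 73768.886392

L=1467.585 V=73768.886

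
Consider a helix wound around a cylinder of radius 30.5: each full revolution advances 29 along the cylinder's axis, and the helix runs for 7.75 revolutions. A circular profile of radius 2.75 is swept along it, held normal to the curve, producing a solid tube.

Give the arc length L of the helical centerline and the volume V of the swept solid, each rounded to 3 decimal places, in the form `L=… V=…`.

L=1502.097 V=35687.266

2πR = 2π·30.5 = 191.637152
per-turn = √(191.637152² + 29²) = √(36724.7980 + 841) = √37565.7980 = 193.818982
L = 7.75 × 193.818982 = 1502.097114
V = π·2.75² × L = 23.758294 × 1502.097114 = 35687.265525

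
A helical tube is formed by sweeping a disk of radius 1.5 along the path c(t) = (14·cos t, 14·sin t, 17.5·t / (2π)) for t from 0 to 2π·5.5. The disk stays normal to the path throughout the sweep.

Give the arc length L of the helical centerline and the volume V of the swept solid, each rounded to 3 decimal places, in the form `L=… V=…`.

2πR = 2π·14 = 87.964594
per-turn = √(87.964594² + 17.5²) = √(7737.7699 + 306.25) = √8044.0199 = 89.688460
L = 5.5 × 89.688460 = 493.286530
V = π·1.5² × L = 7.068583 × 493.286530 = 3486.837011

L=493.287 V=3486.837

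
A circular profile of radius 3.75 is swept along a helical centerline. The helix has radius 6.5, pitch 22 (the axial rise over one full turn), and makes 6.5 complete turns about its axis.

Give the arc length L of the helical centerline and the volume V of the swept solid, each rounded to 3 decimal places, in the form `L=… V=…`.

2πR = 2π·6.5 = 40.840704
per-turn = √(40.840704² + 22²) = √(1667.9631 + 484) = √2151.9631 = 46.389257
L = 6.5 × 46.389257 = 301.530169
V = π·3.75² × L = 44.178647 × 301.530169 = 13321.194804

L=301.530 V=13321.195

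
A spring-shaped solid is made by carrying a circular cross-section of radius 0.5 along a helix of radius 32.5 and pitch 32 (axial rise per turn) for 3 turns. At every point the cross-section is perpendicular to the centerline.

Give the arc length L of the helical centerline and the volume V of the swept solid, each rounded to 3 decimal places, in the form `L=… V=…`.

2πR = 2π·32.5 = 204.203522
per-turn = √(204.203522² + 32²) = √(41699.0786 + 1024) = √42723.0786 = 206.695618
L = 3 × 206.695618 = 620.086855
V = π·0.5² × L = 0.785398 × 620.086855 = 487.015077

L=620.087 V=487.015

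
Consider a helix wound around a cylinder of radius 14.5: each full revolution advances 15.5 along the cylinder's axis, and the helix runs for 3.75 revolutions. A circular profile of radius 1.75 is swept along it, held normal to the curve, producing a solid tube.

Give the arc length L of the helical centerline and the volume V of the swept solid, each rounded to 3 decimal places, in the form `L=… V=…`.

2πR = 2π·14.5 = 91.106187
per-turn = √(91.106187² + 15.5²) = √(8300.3373 + 240.25) = √8540.5873 = 92.415298
L = 3.75 × 92.415298 = 346.557367
V = π·1.75² × L = 9.621128 × 346.557367 = 3334.272619

L=346.557 V=3334.273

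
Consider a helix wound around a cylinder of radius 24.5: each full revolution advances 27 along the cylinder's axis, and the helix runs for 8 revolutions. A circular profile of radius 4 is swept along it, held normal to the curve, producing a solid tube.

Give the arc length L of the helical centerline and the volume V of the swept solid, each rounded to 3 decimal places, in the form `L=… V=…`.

2πR = 2π·24.5 = 153.938040
per-turn = √(153.938040² + 27²) = √(23696.9202 + 729) = √24425.9202 = 156.287940
L = 8 × 156.287940 = 1250.303519
V = π·4² × L = 50.265482 × 1250.303519 = 62847.109622

L=1250.304 V=62847.110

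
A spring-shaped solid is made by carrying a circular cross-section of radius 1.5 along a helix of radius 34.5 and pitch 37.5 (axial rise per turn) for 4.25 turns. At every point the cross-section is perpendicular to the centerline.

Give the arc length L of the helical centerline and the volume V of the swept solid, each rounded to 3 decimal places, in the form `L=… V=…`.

L=934.956 V=6608.814

2πR = 2π·34.5 = 216.769893
per-turn = √(216.769893² + 37.5²) = √(46989.1866 + 1406.25) = √48395.4366 = 219.989628
L = 4.25 × 219.989628 = 934.955920
V = π·1.5² × L = 7.068583 × 934.955920 = 6608.813963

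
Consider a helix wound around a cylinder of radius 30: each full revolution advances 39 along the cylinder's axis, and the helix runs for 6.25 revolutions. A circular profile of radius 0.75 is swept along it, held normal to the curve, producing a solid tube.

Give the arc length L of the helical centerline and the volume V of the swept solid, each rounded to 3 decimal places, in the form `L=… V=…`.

2πR = 2π·30 = 188.495559
per-turn = √(188.495559² + 39²) = √(35530.5758 + 1521) = √37051.5758 = 192.487859
L = 6.25 × 192.487859 = 1203.049118
V = π·0.75² × L = 1.767146 × 1203.049118 = 2125.963278

L=1203.049 V=2125.963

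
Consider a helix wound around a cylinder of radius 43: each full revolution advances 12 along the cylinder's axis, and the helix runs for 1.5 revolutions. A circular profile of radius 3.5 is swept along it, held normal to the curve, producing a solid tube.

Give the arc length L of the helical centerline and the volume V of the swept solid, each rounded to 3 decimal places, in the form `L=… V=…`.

L=405.665 V=15611.818

2πR = 2π·43 = 270.176968
per-turn = √(270.176968² + 12²) = √(72995.5942 + 144) = √73139.5942 = 270.443329
L = 1.5 × 270.443329 = 405.664993
V = π·3.5² × L = 38.484510 × 405.664993 = 15611.818496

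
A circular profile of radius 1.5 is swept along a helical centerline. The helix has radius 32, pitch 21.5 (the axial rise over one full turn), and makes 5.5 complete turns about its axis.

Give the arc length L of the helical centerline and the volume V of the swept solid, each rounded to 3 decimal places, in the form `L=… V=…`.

2πR = 2π·32 = 201.061930
per-turn = √(201.061930² + 21.5²) = √(40425.8996 + 462.25) = √40888.1496 = 202.208184
L = 5.5 × 202.208184 = 1112.145011
V = π·1.5² × L = 7.068583 × 1112.145011 = 7861.289844

L=1112.145 V=7861.290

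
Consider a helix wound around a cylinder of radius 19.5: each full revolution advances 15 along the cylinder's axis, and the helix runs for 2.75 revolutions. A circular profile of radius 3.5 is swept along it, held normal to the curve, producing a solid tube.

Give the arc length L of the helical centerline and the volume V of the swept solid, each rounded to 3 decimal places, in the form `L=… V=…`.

L=339.451 V=13063.624

2πR = 2π·19.5 = 122.522113
per-turn = √(122.522113² + 15²) = √(15011.6683 + 225) = √15236.6683 = 123.436900
L = 2.75 × 123.436900 = 339.451475
V = π·3.5² × L = 38.484510 × 339.451475 = 13063.623692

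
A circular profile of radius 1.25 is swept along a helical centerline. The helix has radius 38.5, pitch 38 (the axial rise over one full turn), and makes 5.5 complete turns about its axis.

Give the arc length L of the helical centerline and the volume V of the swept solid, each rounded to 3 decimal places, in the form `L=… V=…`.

L=1346.780 V=6610.992

2πR = 2π·38.5 = 241.902634
per-turn = √(241.902634² + 38²) = √(58516.8845 + 1444) = √59960.8845 = 244.869117
L = 5.5 × 244.869117 = 1346.780144
V = π·1.25² × L = 4.908739 × 1346.780144 = 6610.991572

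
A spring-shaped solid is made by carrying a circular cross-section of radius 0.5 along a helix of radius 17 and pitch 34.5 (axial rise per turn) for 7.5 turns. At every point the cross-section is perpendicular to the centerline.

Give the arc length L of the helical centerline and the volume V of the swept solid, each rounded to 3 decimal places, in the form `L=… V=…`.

L=841.857 V=661.193

2πR = 2π·17 = 106.814150
per-turn = √(106.814150² + 34.5²) = √(11409.2627 + 1190.25) = √12599.5127 = 112.247551
L = 7.5 × 112.247551 = 841.856632
V = π·0.5² × L = 0.785398 × 841.856632 = 661.192653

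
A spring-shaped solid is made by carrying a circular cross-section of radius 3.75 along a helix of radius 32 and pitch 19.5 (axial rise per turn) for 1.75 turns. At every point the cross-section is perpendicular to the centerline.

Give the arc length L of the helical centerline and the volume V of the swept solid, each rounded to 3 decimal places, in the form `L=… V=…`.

L=353.509 V=15617.563

2πR = 2π·32 = 201.061930
per-turn = √(201.061930² + 19.5²) = √(40425.8996 + 380.25) = √40806.1496 = 202.005321
L = 1.75 × 202.005321 = 353.509311
V = π·3.75² × L = 44.178647 × 353.509311 = 15617.562969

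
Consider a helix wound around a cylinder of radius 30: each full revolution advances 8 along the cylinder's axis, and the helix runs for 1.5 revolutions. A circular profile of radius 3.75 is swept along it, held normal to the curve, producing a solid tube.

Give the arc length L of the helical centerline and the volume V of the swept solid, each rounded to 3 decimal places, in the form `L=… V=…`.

2πR = 2π·30 = 188.495559
per-turn = √(188.495559² + 8²) = √(35530.5758 + 64) = √35594.5758 = 188.665248
L = 1.5 × 188.665248 = 282.997872
V = π·3.75² × L = 44.178647 × 282.997872 = 12502.463009

L=282.998 V=12502.463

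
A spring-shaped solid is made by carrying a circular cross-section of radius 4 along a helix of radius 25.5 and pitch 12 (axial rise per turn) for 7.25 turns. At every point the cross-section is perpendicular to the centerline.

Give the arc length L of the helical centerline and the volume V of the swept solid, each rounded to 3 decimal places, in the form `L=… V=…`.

2πR = 2π·25.5 = 160.221225
per-turn = √(160.221225² + 12²) = √(25670.8410 + 144) = √25814.8410 = 160.669976
L = 7.25 × 160.669976 = 1164.857323
V = π·4² × L = 50.265482 × 1164.857323 = 58552.115326

L=1164.857 V=58552.115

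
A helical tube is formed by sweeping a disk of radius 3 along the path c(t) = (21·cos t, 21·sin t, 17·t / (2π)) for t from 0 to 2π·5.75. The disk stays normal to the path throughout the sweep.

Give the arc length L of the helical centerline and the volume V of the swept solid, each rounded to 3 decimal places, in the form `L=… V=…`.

2πR = 2π·21 = 131.946891
per-turn = √(131.946891² + 17²) = √(17409.9822 + 289) = √17698.9822 = 133.037522
L = 5.75 × 133.037522 = 764.965749
V = π·3² × L = 28.274334 × 764.965749 = 21628.897008

L=764.966 V=21628.897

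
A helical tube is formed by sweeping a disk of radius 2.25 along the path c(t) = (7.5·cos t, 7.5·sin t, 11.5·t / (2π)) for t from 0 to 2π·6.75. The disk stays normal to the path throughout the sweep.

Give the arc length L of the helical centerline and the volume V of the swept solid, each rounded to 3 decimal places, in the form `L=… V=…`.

2πR = 2π·7.5 = 47.123890
per-turn = √(47.123890² + 11.5²) = √(2220.6610 + 132.25) = √2352.9110 = 48.506814
L = 6.75 × 48.506814 = 327.420994
V = π·2.25² × L = 15.904313 × 327.420994 = 5207.405901

L=327.421 V=5207.406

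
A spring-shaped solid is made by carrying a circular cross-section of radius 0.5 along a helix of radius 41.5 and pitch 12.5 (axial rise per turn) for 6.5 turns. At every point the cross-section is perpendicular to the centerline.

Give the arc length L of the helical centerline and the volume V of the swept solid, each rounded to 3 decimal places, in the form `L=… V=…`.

2πR = 2π·41.5 = 260.752190
per-turn = √(260.752190² + 12.5²) = √(67991.7047 + 156.25) = √68147.9547 = 261.051632
L = 6.5 × 261.051632 = 1696.835610
V = π·0.5² × L = 0.785398 × 1696.835610 = 1332.691572

L=1696.836 V=1332.692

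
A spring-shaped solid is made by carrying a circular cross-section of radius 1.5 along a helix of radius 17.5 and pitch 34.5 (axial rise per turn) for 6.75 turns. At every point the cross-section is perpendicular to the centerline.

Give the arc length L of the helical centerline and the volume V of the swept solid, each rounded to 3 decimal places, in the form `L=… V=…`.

2πR = 2π·17.5 = 109.955743
per-turn = √(109.955743² + 34.5²) = √(12090.2654 + 1190.25) = √13280.5154 = 115.241118
L = 6.75 × 115.241118 = 777.877550
V = π·1.5² × L = 7.068583 × 777.877550 = 5498.492391

L=777.878 V=5498.492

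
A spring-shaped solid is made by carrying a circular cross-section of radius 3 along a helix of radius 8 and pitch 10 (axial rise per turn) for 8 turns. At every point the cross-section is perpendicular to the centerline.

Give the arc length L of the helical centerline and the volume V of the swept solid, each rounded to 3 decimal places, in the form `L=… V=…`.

2πR = 2π·8 = 50.265482
per-turn = √(50.265482² + 10²) = √(2526.6187 + 100) = √2626.6187 = 51.250549
L = 8 × 51.250549 = 410.004388
V = π·3² × L = 28.274334 × 410.004388 = 11592.600971

L=410.004 V=11592.601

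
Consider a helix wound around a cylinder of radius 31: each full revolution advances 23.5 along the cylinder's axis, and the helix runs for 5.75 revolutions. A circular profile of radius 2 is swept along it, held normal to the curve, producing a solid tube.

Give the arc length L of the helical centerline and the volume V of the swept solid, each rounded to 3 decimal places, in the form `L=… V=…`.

L=1128.100 V=14176.119

2πR = 2π·31 = 194.778745
per-turn = √(194.778745² + 23.5²) = √(37938.7593 + 552.25) = √38491.0093 = 196.191257
L = 5.75 × 196.191257 = 1128.099728
V = π·2² × L = 12.566371 × 1128.099728 = 14176.119268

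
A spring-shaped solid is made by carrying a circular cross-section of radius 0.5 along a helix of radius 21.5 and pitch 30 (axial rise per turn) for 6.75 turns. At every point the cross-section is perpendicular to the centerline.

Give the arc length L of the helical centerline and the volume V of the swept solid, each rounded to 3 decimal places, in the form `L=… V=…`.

L=934.062 V=733.611

2πR = 2π·21.5 = 135.088484
per-turn = √(135.088484² + 30²) = √(18248.8985 + 900) = √19148.8985 = 138.379545
L = 6.75 × 138.379545 = 934.061930
V = π·0.5² × L = 0.785398 × 934.061930 = 733.610525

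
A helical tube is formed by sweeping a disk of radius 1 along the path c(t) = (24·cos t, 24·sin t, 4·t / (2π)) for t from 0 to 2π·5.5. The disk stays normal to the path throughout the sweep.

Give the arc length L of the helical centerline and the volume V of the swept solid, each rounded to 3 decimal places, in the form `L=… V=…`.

L=829.672 V=2606.492

2πR = 2π·24 = 150.796447
per-turn = √(150.796447² + 4²) = √(22739.5685 + 16) = √22755.5685 = 150.849490
L = 5.5 × 150.849490 = 829.672193
V = π·1² × L = 3.141593 × 829.672193 = 2606.492067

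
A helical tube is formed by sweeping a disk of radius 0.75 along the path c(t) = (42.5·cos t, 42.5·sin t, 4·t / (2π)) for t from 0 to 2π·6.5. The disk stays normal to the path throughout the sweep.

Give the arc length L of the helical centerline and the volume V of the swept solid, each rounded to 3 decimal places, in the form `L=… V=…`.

L=1735.925 V=3067.632

2πR = 2π·42.5 = 267.035376
per-turn = √(267.035376² + 4²) = √(71307.8918 + 16) = √71323.8918 = 267.065332
L = 6.5 × 267.065332 = 1735.924661
V = π·0.75² × L = 1.767146 × 1735.924661 = 3067.632091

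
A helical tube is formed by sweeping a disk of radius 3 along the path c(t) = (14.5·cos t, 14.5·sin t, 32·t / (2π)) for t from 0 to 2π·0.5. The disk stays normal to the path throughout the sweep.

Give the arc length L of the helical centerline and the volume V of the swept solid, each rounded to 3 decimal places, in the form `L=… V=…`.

2πR = 2π·14.5 = 91.106187
per-turn = √(91.106187² + 32²) = √(8300.3373 + 1024) = √9324.3373 = 96.562608
L = 0.5 × 96.562608 = 48.281304
V = π·3² × L = 28.274334 × 48.281304 = 1365.121712

L=48.281 V=1365.122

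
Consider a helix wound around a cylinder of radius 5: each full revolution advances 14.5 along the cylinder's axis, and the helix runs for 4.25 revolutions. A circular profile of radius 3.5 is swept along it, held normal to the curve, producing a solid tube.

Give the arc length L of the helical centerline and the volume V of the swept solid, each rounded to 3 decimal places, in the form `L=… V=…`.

L=147.053 V=5659.266

2πR = 2π·5 = 31.415927
per-turn = √(31.415927² + 14.5²) = √(986.9604 + 210.25) = √1197.2104 = 34.600729
L = 4.25 × 34.600729 = 147.053098
V = π·3.5² × L = 38.484510 × 147.053098 = 5659.266414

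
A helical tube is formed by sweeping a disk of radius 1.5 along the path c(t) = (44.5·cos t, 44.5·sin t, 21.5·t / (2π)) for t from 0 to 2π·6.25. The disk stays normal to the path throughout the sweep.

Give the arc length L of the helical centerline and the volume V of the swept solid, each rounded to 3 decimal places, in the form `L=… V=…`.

L=1752.670 V=12388.892

2πR = 2π·44.5 = 279.601746
per-turn = √(279.601746² + 21.5²) = √(78177.1365 + 462.25) = √78639.3865 = 280.427150
L = 6.25 × 280.427150 = 1752.669688
V = π·1.5² × L = 7.068583 × 1752.669688 = 12388.891983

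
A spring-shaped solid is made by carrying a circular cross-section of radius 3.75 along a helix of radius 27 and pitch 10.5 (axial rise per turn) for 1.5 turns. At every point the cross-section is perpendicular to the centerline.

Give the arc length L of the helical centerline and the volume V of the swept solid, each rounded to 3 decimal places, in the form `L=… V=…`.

L=254.956 V=11263.609

2πR = 2π·27 = 169.646003
per-turn = √(169.646003² + 10.5²) = √(28779.7664 + 110.25) = √28890.0164 = 169.970634
L = 1.5 × 169.970634 = 254.955951
V = π·3.75² × L = 44.178647 × 254.955951 = 11263.608883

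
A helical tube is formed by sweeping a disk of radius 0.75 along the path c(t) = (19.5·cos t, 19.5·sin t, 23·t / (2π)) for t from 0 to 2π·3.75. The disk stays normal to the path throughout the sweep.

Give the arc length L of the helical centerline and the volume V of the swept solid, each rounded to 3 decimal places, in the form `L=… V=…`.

2πR = 2π·19.5 = 122.522113
per-turn = √(122.522113² + 23²) = √(15011.6683 + 529) = √15540.6683 = 124.662217
L = 3.75 × 124.662217 = 467.483313
V = π·0.75² × L = 1.767146 × 467.483313 = 826.111205

L=467.483 V=826.111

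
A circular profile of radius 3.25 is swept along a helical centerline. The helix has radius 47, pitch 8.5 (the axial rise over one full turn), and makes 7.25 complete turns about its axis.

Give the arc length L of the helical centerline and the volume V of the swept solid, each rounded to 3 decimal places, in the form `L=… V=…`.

2πR = 2π·47 = 295.309709
per-turn = √(295.309709² + 8.5²) = √(87207.8245 + 72.25) = √87280.0745 = 295.432013
L = 7.25 × 295.432013 = 2141.882096
V = π·3.25² × L = 33.183072 × 2141.882096 = 71074.228688

L=2141.882 V=71074.229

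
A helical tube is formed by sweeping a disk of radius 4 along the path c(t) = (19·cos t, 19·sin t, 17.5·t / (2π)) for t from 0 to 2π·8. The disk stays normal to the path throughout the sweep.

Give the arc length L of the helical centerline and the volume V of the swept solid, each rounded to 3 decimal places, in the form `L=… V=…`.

L=965.251 V=48518.804

2πR = 2π·19 = 119.380521
per-turn = √(119.380521² + 17.5²) = √(14251.7088 + 306.25) = √14557.9588 = 120.656366
L = 8 × 120.656366 = 965.250931
V = π·4² × L = 50.265482 × 965.250931 = 48518.803753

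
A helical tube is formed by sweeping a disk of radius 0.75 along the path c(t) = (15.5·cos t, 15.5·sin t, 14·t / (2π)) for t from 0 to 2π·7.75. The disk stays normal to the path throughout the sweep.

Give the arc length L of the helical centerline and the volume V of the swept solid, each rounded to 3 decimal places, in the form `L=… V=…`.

2πR = 2π·15.5 = 97.389372
per-turn = √(97.389372² + 14²) = √(9484.6898 + 196) = √9680.6898 = 98.390497
L = 7.75 × 98.390497 = 762.526349
V = π·0.75² × L = 1.767146 × 762.526349 = 1347.495287

L=762.526 V=1347.495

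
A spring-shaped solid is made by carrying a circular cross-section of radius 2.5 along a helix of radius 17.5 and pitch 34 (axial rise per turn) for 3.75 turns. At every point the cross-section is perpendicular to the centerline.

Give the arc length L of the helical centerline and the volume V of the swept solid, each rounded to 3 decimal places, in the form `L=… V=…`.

2πR = 2π·17.5 = 109.955743
per-turn = √(109.955743² + 34²) = √(12090.2654 + 1156) = √13246.2654 = 115.092421
L = 3.75 × 115.092421 = 431.596579
V = π·2.5² × L = 19.634954 × 431.596579 = 8474.379013

L=431.597 V=8474.379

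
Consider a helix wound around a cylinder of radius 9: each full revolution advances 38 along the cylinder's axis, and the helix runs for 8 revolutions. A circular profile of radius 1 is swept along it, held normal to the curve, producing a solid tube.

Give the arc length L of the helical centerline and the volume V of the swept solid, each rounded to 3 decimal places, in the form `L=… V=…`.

L=545.043 V=1712.304

2πR = 2π·9 = 56.548668
per-turn = √(56.548668² + 38²) = √(3197.7518 + 1444) = √4641.7518 = 68.130403
L = 8 × 68.130403 = 545.043225
V = π·1² × L = 3.141593 × 545.043225 = 1712.303791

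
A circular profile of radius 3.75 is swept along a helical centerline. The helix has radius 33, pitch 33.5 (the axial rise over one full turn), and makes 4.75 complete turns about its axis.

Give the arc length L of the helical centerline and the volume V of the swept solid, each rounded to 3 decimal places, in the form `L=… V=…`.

2πR = 2π·33 = 207.345115
per-turn = √(207.345115² + 33.5²) = √(42991.9968 + 1122.25) = √44114.2468 = 210.033918
L = 4.75 × 210.033918 = 997.661111
V = π·3.75² × L = 44.178647 × 997.661111 = 44075.317749

L=997.661 V=44075.318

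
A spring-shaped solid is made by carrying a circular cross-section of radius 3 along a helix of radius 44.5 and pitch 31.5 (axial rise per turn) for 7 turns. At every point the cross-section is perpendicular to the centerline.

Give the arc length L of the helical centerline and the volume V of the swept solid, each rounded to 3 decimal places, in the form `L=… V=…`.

2πR = 2π·44.5 = 279.601746
per-turn = √(279.601746² + 31.5²) = √(78177.1365 + 992.25) = √79169.3865 = 281.370550
L = 7 × 281.370550 = 1969.593851
V = π·3² × L = 28.274334 × 1969.593851 = 55688.954146

L=1969.594 V=55688.954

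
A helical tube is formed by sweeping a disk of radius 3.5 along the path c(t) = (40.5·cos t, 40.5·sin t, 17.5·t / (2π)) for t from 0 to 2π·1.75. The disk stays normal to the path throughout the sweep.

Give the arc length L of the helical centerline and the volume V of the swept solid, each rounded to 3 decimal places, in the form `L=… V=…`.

L=446.373 V=17178.430

2πR = 2π·40.5 = 254.469005
per-turn = √(254.469005² + 17.5²) = √(64754.4745 + 306.25) = √65060.7245 = 255.070038
L = 1.75 × 255.070038 = 446.372567
V = π·3.5² × L = 38.484510 × 446.372567 = 17178.429527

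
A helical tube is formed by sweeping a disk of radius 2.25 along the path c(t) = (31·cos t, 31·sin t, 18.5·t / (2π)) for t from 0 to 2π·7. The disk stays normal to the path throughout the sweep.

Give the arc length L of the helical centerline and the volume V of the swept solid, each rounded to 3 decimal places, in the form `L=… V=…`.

L=1369.587 V=21782.345

2πR = 2π·31 = 194.778745
per-turn = √(194.778745² + 18.5²) = √(37938.7593 + 342.25) = √38281.0093 = 195.655333
L = 7 × 195.655333 = 1369.587331
V = π·2.25² × L = 15.904313 × 1369.587331 = 21782.345327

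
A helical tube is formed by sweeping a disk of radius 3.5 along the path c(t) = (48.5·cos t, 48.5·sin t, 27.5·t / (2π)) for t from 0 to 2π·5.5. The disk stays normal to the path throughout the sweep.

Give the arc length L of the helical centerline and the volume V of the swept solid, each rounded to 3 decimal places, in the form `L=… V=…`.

L=1682.850 V=64763.674

2πR = 2π·48.5 = 304.734487
per-turn = √(304.734487² + 27.5²) = √(92863.1078 + 756.25) = √93619.3578 = 305.972806
L = 5.5 × 305.972806 = 1682.850431
V = π·3.5² × L = 38.484510 × 1682.850431 = 64763.674258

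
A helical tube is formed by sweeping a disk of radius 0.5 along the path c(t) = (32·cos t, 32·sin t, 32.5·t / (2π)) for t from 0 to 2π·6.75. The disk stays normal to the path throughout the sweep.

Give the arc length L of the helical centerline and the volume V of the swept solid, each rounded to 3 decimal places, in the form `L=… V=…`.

L=1374.784 V=1079.753

2πR = 2π·32 = 201.061930
per-turn = √(201.061930² + 32.5²) = √(40425.8996 + 1056.25) = √41482.1496 = 203.671671
L = 6.75 × 203.671671 = 1374.783780
V = π·0.5² × L = 0.785398 × 1374.783780 = 1079.752656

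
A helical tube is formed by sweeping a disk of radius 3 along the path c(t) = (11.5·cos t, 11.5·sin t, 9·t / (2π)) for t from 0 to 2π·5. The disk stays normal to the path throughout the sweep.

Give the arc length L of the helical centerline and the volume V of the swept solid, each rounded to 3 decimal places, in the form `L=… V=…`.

L=364.075 V=10293.975

2πR = 2π·11.5 = 72.256631
per-turn = √(72.256631² + 9²) = √(5221.0207 + 81) = √5302.0207 = 72.814976
L = 5 × 72.814976 = 364.074880
V = π·3² × L = 28.274334 × 364.074880 = 10293.974714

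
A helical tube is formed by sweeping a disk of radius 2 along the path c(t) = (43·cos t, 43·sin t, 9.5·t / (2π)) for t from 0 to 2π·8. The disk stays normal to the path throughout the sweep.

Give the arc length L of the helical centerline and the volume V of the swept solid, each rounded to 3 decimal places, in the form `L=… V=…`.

2πR = 2π·43 = 270.176968
per-turn = √(270.176968² + 9.5²) = √(72995.5942 + 90.25) = √73085.8442 = 270.343937
L = 8 × 270.343937 = 2162.751494
V = π·2² × L = 12.566371 × 2162.751494 = 27177.936823

L=2162.751 V=27177.937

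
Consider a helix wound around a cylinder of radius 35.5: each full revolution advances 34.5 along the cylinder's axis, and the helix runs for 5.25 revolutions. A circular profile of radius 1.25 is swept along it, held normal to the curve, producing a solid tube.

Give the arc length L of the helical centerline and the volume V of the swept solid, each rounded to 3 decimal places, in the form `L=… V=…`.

L=1184.953 V=5816.626

2πR = 2π·35.5 = 223.053078
per-turn = √(223.053078² + 34.5²) = √(49752.6758 + 1190.25) = √50942.9258 = 225.705396
L = 5.25 × 225.705396 = 1184.953329
V = π·1.25² × L = 4.908739 × 1184.953329 = 5816.626052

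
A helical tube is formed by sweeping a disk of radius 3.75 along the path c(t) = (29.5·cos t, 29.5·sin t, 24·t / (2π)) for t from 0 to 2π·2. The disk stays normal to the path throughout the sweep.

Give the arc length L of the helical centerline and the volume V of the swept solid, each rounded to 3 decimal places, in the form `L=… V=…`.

2πR = 2π·29.5 = 185.353967
per-turn = √(185.353967² + 24²) = √(34356.0929 + 576) = √34932.0929 = 186.901292
L = 2 × 186.901292 = 373.802584
V = π·3.75² × L = 44.178647 × 373.802584 = 16514.092283

L=373.803 V=16514.092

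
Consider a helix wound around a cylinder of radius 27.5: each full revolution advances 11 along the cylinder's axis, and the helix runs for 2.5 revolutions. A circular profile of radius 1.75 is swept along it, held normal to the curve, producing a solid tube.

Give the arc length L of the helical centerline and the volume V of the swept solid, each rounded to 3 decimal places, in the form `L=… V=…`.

L=432.843 V=4164.442

2πR = 2π·27.5 = 172.787596
per-turn = √(172.787596² + 11²) = √(29855.5533 + 121) = √29976.5533 = 173.137383
L = 2.5 × 173.137383 = 432.843457
V = π·1.75² × L = 9.621128 × 432.843457 = 4164.442087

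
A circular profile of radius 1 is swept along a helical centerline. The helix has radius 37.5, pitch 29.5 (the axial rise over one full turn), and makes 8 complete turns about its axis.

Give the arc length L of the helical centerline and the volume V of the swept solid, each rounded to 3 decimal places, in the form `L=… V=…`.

L=1899.672 V=5967.995

2πR = 2π·37.5 = 235.619449
per-turn = √(235.619449² + 29.5²) = √(55516.5248 + 870.25) = √56386.7748 = 237.458996
L = 8 × 237.458996 = 1899.671968
V = π·1² × L = 3.141593 × 1899.671968 = 5967.995498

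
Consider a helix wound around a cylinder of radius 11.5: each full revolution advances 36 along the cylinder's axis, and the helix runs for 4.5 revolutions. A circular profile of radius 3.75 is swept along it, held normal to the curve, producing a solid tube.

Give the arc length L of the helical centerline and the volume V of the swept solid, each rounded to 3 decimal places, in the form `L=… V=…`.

L=363.276 V=16049.055

2πR = 2π·11.5 = 72.256631
per-turn = √(72.256631² + 36²) = √(5221.0207 + 1296) = √6517.0207 = 80.728067
L = 4.5 × 80.728067 = 363.276299
V = π·3.75² × L = 44.178647 × 363.276299 = 16049.055285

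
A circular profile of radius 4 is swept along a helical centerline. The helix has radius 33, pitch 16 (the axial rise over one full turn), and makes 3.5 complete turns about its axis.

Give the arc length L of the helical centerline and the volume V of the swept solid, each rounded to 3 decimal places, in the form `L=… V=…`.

2πR = 2π·33 = 207.345115
per-turn = √(207.345115² + 16²) = √(42991.9968 + 256) = √43247.9968 = 207.961527
L = 3.5 × 207.961527 = 727.865345
V = π·4² × L = 50.265482 × 727.865345 = 36586.502730

L=727.865 V=36586.503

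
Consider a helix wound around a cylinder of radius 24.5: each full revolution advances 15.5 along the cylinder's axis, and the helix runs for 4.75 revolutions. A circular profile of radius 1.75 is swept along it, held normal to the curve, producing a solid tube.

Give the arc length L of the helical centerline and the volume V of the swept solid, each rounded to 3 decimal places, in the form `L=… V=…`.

2πR = 2π·24.5 = 153.938040
per-turn = √(153.938040² + 15.5²) = √(23696.9202 + 240.25) = √23937.1702 = 154.716419
L = 4.75 × 154.716419 = 734.902988
V = π·1.75² × L = 9.621128 × 734.902988 = 7070.595350

L=734.903 V=7070.595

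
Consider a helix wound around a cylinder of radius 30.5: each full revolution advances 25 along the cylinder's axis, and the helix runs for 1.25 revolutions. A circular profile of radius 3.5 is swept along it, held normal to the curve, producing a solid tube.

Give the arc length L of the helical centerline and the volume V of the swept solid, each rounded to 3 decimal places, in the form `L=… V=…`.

2πR = 2π·30.5 = 191.637152
per-turn = √(191.637152² + 25²) = √(36724.7980 + 625) = √37349.7980 = 193.260958
L = 1.25 × 193.260958 = 241.576198
V = π·3.5² × L = 38.484510 × 241.576198 = 9296.941601

L=241.576 V=9296.942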